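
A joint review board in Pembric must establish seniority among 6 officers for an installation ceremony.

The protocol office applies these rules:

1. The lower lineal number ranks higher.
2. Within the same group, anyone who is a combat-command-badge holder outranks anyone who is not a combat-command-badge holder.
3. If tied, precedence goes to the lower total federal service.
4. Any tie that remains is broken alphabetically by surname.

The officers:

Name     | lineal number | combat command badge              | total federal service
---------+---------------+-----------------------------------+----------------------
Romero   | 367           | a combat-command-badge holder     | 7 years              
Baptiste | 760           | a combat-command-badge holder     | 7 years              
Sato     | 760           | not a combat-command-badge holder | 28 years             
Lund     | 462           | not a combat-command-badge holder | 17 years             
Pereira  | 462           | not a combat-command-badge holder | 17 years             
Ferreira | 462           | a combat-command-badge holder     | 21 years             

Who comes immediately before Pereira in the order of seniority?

Lund

By lineal number (lower first): Romero (367); then Ferreira, Lund and Pereira (each 462); then Baptiste and Sato (both 760).
Among Ferreira, Lund and Pereira, a combat-command-badge holder before not a combat-command-badge holder: Ferreira (a combat-command-badge holder) before Lund and Pereira (not a combat-command-badge holder).
Lund and Pereira both have total federal service 17 years, so the next rule applies.
Among Lund and Pereira, alphabetically by surname: Lund before Pereira.
Among Baptiste and Sato, a combat-command-badge holder before not a combat-command-badge holder: Baptiste (a combat-command-badge holder) before Sato (not a combat-command-badge holder).
Order: Romero, Ferreira, Lund, Pereira, Baptiste, Sato.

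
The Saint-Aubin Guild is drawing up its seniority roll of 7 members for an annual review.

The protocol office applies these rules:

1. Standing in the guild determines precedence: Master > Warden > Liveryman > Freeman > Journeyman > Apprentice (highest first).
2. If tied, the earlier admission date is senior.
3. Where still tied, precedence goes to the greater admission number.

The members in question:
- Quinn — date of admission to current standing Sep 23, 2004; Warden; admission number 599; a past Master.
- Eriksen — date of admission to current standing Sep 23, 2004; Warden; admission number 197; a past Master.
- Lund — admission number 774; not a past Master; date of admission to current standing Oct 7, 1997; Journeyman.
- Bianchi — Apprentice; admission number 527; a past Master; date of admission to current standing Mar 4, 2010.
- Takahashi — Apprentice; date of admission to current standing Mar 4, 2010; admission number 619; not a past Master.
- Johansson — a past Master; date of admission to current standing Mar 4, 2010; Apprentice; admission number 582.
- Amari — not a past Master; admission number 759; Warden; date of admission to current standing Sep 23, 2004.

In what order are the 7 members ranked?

By standing in the guild: Amari, Quinn and Eriksen (Warden); then Lund (Journeyman); then Takahashi, Johansson and Bianchi (Apprentice).
Amari, Quinn and Eriksen all have date of admission to current standing Sep 23, 2004, so the next rule applies.
Among Amari, Quinn and Eriksen, by admission number (higher first): Amari (759) before Quinn (599) before Eriksen (197).
Takahashi, Johansson and Bianchi all have date of admission to current standing Mar 4, 2010, so the next rule applies.
Among Takahashi, Johansson and Bianchi, by admission number (higher first): Takahashi (619) before Johansson (582) before Bianchi (527).
Full order: Amari, Quinn, Eriksen, Lund, Takahashi, Johansson, Bianchi.

Amari, Quinn, Eriksen, Lund, Takahashi, Johansson, Bianchi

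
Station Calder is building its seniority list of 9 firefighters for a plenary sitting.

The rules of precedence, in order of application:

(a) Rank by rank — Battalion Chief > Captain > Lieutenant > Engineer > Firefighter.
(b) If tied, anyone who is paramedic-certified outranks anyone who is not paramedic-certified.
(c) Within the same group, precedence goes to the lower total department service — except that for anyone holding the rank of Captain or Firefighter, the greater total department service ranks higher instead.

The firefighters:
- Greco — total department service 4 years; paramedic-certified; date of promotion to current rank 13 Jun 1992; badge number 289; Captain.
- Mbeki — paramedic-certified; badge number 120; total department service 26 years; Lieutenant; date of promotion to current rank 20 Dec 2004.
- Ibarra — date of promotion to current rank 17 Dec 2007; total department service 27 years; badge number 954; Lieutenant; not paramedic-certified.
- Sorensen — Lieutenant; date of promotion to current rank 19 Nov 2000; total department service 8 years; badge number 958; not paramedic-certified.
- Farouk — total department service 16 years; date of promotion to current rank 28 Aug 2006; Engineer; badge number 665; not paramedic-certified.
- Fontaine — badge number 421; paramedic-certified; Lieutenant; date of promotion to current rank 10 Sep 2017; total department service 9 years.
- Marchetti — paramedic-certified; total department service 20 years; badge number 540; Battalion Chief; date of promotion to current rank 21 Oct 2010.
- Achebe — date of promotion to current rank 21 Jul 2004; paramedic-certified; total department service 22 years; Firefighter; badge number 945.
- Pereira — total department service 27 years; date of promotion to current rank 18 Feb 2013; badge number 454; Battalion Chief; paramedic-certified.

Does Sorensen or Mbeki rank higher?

Mbeki

By rank: Marchetti and Pereira (Battalion Chief); then Greco (Captain); then Fontaine, Mbeki, Sorensen and Ibarra (Lieutenant); then Farouk (Engineer); then Achebe (Firefighter).
Marchetti and Pereira are each paramedic-certified, so the next rule applies.
Among Marchetti and Pereira, by total department service (lower first): Marchetti (20 years) before Pereira (27 years).
Among Fontaine, Mbeki, Sorensen and Ibarra, paramedic-certified before not paramedic-certified: Fontaine and Mbeki (paramedic-certified) before Sorensen and Ibarra (not paramedic-certified).
Among Fontaine and Mbeki, by total department service (lower first): Fontaine (9 years) before Mbeki (26 years).
Among Sorensen and Ibarra, by total department service (lower first): Sorensen (8 years) before Ibarra (27 years).
So Mbeki takes precedence.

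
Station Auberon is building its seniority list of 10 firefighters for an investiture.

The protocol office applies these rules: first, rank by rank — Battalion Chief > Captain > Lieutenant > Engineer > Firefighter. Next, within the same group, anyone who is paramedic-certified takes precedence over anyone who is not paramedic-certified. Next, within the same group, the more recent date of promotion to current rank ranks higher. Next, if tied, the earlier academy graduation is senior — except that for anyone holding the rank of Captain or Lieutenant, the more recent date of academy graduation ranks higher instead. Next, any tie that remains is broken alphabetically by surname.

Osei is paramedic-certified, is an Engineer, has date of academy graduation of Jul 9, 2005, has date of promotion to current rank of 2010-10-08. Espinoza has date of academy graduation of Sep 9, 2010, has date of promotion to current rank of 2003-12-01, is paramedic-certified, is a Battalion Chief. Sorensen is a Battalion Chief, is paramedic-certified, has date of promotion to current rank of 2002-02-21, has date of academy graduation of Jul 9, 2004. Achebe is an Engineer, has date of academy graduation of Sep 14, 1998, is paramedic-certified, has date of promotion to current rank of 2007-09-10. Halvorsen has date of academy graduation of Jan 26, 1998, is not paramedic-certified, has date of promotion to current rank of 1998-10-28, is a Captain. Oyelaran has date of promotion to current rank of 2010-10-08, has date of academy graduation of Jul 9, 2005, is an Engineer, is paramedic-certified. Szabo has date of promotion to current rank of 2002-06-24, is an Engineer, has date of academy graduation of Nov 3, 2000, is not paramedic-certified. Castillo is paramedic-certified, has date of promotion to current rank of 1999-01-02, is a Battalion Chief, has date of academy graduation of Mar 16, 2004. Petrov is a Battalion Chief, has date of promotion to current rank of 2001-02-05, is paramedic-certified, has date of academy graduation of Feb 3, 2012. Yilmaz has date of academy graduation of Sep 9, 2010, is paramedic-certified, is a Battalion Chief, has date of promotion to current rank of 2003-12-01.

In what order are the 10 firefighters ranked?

Espinoza, Yilmaz, Sorensen, Petrov, Castillo, Halvorsen, Osei, Oyelaran, Achebe, Szabo

By rank: Espinoza, Yilmaz, Sorensen, Petrov and Castillo (Battalion Chief); then Halvorsen (Captain); then Osei, Oyelaran, Achebe and Szabo (Engineer).
Espinoza, Yilmaz, Sorensen, Petrov and Castillo are each paramedic-certified, so the next rule applies.
Among Espinoza, Yilmaz, Sorensen, Petrov and Castillo, by date of promotion to current rank (later first): Espinoza and Yilmaz (2003-12-01) before Sorensen (2002-02-21) before Petrov (2001-02-05) before Castillo (1999-01-02).
Espinoza and Yilmaz both have date of academy graduation Sep 9, 2010, so the next rule applies.
Among Espinoza and Yilmaz, alphabetically by surname: Espinoza before Yilmaz.
Among Osei, Oyelaran, Achebe and Szabo, paramedic-certified before not paramedic-certified: Osei, Oyelaran and Achebe (paramedic-certified) before Szabo (not paramedic-certified).
Among Osei, Oyelaran and Achebe, by date of promotion to current rank (later first): Osei and Oyelaran (2010-10-08) before Achebe (2007-09-10).
Osei and Oyelaran both have date of academy graduation Jul 9, 2005, so the next rule applies.
Among Osei and Oyelaran, alphabetically by surname: Osei before Oyelaran.
Full order: Espinoza, Yilmaz, Sorensen, Petrov, Castillo, Halvorsen, Osei, Oyelaran, Achebe, Szabo.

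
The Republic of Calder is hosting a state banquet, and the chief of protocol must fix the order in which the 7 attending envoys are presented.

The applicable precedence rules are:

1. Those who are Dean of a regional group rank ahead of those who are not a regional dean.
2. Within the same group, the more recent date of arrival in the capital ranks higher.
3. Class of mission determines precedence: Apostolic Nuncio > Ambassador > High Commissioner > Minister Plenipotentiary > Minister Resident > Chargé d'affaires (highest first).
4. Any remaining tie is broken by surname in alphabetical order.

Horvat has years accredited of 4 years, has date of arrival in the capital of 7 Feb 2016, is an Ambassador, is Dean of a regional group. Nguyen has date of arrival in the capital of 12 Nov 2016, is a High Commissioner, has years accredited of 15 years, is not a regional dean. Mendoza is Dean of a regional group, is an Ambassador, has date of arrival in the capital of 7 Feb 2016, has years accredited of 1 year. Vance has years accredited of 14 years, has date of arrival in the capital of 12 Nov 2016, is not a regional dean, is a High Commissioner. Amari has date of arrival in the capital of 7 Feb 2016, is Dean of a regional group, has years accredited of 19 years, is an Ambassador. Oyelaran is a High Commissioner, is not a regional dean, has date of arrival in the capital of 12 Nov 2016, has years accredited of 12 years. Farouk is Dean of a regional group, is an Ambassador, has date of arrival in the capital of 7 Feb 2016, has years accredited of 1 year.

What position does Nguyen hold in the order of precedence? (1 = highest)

By the first rule: Amari, Farouk, Horvat and Mendoza (each Dean of a regional group); then Nguyen, Oyelaran and Vance (each not a regional dean).
Amari, Farouk, Horvat and Mendoza all have date of arrival in the capital 7 Feb 2016, so the next rule applies.
Amari, Farouk, Horvat and Mendoza are each Ambassador, so the next rule applies.
Among Amari, Farouk, Horvat and Mendoza, alphabetically by surname: Amari before Farouk before Horvat before Mendoza.
Nguyen, Oyelaran and Vance all have date of arrival in the capital 12 Nov 2016, so the next rule applies.
Nguyen, Oyelaran and Vance are each High Commissioner, so the next rule applies.
Among Nguyen, Oyelaran and Vance, alphabetically by surname: Nguyen before Oyelaran before Vance.
Order: Amari, Farouk, Horvat, Mendoza, Nguyen, Oyelaran, Vance. So position 5.

5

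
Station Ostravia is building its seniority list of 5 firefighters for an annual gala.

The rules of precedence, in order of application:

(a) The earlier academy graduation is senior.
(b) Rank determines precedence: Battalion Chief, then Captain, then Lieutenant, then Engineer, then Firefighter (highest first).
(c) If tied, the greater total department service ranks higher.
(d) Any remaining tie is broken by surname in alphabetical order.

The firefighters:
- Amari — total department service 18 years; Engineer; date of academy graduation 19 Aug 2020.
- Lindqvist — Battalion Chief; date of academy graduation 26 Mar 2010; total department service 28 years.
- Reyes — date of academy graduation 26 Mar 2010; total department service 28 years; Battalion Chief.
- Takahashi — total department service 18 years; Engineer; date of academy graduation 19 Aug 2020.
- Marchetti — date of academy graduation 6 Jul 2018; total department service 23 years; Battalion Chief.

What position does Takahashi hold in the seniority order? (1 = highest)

By date of academy graduation (earlier first): Lindqvist and Reyes (both 26 Mar 2010); then Marchetti (6 Jul 2018); then Amari and Takahashi (both 19 Aug 2020).
Lindqvist and Reyes are each Battalion Chief, so the next rule applies.
Lindqvist and Reyes both have total department service 28 years, so the next rule applies.
Among Lindqvist and Reyes, alphabetically by surname: Lindqvist before Reyes.
Amari and Takahashi are each Engineer, so the next rule applies.
Amari and Takahashi both have total department service 18 years, so the next rule applies.
Among Amari and Takahashi, alphabetically by surname: Amari before Takahashi.
Order: Lindqvist, Reyes, Marchetti, Amari, Takahashi. So position 5.

5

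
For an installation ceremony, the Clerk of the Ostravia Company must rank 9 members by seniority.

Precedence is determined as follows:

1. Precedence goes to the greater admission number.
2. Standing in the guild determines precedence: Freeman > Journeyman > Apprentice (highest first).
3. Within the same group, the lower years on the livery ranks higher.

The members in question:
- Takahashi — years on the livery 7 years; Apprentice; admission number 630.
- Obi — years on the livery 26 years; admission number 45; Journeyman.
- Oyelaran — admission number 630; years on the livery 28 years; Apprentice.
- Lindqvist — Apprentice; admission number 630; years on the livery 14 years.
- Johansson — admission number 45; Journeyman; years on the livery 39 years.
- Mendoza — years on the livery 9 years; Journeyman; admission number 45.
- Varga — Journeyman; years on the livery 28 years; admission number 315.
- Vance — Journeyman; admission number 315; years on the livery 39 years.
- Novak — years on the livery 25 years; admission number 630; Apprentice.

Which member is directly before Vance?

Varga

By admission number (higher first): Takahashi, Lindqvist, Novak and Oyelaran (each 630); then Varga and Vance (both 315); then Mendoza, Obi and Johansson (each 45).
Takahashi, Lindqvist, Novak and Oyelaran are each Apprentice, so the next rule applies.
Among Takahashi, Lindqvist, Novak and Oyelaran, by years on the livery (lower first): Takahashi (7 years) before Lindqvist (14 years) before Novak (25 years) before Oyelaran (28 years).
Varga and Vance are each Journeyman, so the next rule applies.
Among Varga and Vance, by years on the livery (lower first): Varga (28 years) before Vance (39 years).
Mendoza, Obi and Johansson are each Journeyman, so the next rule applies.
Among Mendoza, Obi and Johansson, by years on the livery (lower first): Mendoza (9 years) before Obi (26 years) before Johansson (39 years).
Order: Takahashi, Lindqvist, Novak, Oyelaran, Varga, Vance, Mendoza, Obi, Johansson.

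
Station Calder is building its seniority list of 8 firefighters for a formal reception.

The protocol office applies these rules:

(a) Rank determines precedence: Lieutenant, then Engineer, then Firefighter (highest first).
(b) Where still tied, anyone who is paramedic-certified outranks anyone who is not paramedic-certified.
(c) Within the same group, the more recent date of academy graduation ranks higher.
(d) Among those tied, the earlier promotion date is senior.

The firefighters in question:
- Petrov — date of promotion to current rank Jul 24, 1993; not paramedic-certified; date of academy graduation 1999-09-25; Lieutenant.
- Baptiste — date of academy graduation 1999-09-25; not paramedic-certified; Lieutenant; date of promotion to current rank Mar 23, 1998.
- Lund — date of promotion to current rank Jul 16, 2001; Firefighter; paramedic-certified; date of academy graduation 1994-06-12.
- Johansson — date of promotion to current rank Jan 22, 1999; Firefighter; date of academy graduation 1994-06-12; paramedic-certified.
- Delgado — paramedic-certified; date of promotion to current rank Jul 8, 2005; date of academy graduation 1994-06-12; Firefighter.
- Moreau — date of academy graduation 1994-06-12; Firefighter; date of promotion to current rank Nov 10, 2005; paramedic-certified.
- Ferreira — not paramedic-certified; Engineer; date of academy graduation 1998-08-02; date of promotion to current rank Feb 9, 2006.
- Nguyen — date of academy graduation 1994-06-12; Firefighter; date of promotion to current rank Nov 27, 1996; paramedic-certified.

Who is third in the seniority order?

Ferreira

By rank: Petrov and Baptiste (Lieutenant); then Ferreira (Engineer); then Nguyen, Johansson, Lund, Delgado and Moreau (Firefighter).
Petrov and Baptiste are each not paramedic-certified, so the next rule applies.
Petrov and Baptiste both have date of academy graduation 1999-09-25, so the next rule applies.
Among Petrov and Baptiste, by date of promotion to current rank (earlier first): Petrov (Jul 24, 1993) before Baptiste (Mar 23, 1998).
Nguyen, Johansson, Lund, Delgado and Moreau are each paramedic-certified, so the next rule applies.
Nguyen, Johansson, Lund, Delgado and Moreau all have date of academy graduation 1994-06-12, so the next rule applies.
Among Nguyen, Johansson, Lund, Delgado and Moreau, by date of promotion to current rank (earlier first): Nguyen (Nov 27, 1996) before Johansson (Jan 22, 1999) before Lund (Jul 16, 2001) before Delgado (Jul 8, 2005) before Moreau (Nov 10, 2005).
Order: Petrov, Baptiste, Ferreira, Nguyen, Johansson, Lund, Delgado, Moreau.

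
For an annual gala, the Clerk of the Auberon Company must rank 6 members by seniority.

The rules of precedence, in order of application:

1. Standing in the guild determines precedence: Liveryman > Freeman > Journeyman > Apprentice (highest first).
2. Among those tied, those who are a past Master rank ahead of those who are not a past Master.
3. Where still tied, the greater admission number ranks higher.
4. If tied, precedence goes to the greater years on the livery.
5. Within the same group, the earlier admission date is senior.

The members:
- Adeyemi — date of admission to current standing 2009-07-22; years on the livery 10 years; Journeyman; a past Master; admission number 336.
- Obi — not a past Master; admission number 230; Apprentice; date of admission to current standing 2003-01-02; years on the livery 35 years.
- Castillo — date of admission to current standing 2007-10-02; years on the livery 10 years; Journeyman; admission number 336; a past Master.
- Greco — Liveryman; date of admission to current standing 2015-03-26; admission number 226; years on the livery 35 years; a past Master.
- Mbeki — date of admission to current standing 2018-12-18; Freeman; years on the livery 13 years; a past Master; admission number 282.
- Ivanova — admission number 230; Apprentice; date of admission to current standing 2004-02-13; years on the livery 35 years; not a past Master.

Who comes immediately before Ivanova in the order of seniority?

By standing in the guild: Greco (Liveryman); then Mbeki (Freeman); then Castillo and Adeyemi (Journeyman); then Obi and Ivanova (Apprentice).
Castillo and Adeyemi are each a past Master, so the next rule applies.
Castillo and Adeyemi both have admission number 336, so the next rule applies.
Castillo and Adeyemi both have years on the livery 10 years, so the next rule applies.
Among Castillo and Adeyemi, by date of admission to current standing (earlier first): Castillo (2007-10-02) before Adeyemi (2009-07-22).
Obi and Ivanova are each not a past Master, so the next rule applies.
Obi and Ivanova both have admission number 230, so the next rule applies.
Obi and Ivanova both have years on the livery 35 years, so the next rule applies.
Among Obi and Ivanova, by date of admission to current standing (earlier first): Obi (2003-01-02) before Ivanova (2004-02-13).
Order: Greco, Mbeki, Castillo, Adeyemi, Obi, Ivanova.

Obi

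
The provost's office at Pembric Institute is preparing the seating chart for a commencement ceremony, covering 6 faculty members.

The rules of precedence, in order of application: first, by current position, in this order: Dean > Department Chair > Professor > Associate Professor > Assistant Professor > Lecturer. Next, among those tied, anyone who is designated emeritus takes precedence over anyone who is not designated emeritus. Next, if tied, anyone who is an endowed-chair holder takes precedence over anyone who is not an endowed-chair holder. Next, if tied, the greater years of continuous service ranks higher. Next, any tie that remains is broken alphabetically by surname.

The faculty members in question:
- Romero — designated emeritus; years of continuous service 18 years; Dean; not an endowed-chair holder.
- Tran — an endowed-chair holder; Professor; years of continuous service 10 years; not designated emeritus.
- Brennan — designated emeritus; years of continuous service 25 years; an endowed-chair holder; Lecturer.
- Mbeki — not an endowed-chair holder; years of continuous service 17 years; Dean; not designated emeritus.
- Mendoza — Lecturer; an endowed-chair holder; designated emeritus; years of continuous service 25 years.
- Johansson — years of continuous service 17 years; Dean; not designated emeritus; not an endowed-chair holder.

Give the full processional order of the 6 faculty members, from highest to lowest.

Romero, Johansson, Mbeki, Tran, Brennan, Mendoza

By current position: Romero, Johansson and Mbeki (Dean); then Tran (Professor); then Brennan and Mendoza (Lecturer).
Among Romero, Johansson and Mbeki, designated emeritus before not designated emeritus: Romero (designated emeritus) before Johansson and Mbeki (not designated emeritus).
Johansson and Mbeki are each not an endowed-chair holder, so the next rule applies.
Johansson and Mbeki both have years of continuous service 17 years, so the next rule applies.
Among Johansson and Mbeki, alphabetically by surname: Johansson before Mbeki.
Brennan and Mendoza are each designated emeritus, so the next rule applies.
Brennan and Mendoza are each an endowed-chair holder, so the next rule applies.
Brennan and Mendoza both have years of continuous service 25 years, so the next rule applies.
Among Brennan and Mendoza, alphabetically by surname: Brennan before Mendoza.
Full order: Romero, Johansson, Mbeki, Tran, Brennan, Mendoza.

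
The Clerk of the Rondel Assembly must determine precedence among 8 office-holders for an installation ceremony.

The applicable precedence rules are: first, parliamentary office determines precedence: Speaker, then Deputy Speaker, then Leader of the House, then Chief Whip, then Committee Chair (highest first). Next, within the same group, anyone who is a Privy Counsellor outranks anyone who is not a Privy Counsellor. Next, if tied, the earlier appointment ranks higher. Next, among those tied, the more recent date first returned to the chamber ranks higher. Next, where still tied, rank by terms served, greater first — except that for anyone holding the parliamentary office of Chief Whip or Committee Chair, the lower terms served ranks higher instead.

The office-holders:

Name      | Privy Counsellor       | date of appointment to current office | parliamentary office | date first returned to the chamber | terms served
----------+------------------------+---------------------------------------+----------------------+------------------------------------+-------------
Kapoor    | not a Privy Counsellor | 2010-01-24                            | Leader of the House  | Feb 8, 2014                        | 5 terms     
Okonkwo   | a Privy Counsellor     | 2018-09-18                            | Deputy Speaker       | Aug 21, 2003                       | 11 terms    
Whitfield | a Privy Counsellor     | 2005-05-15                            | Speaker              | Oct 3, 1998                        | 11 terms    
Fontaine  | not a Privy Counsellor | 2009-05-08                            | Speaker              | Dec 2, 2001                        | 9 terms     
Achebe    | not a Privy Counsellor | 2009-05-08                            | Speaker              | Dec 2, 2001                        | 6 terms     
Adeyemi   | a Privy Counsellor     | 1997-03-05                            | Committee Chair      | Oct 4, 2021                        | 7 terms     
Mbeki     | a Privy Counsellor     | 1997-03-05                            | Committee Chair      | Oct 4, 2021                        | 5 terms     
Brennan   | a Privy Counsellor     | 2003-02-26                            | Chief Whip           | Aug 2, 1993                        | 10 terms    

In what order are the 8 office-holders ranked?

Whitfield, Fontaine, Achebe, Okonkwo, Kapoor, Brennan, Mbeki, Adeyemi

By parliamentary office: Whitfield, Fontaine and Achebe (Speaker); then Okonkwo (Deputy Speaker); then Kapoor (Leader of the House); then Brennan (Chief Whip); then Mbeki and Adeyemi (Committee Chair).
Among Whitfield, Fontaine and Achebe, a Privy Counsellor before not a Privy Counsellor: Whitfield (a Privy Counsellor) before Fontaine and Achebe (not a Privy Counsellor).
Fontaine and Achebe both have date of appointment to current office 2009-05-08, so the next rule applies.
Fontaine and Achebe both have date first returned to the chamber Dec 2, 2001, so the next rule applies.
Among Fontaine and Achebe, by terms served (higher first): Fontaine (9 terms) before Achebe (6 terms).
Mbeki and Adeyemi are each a Privy Counsellor, so the next rule applies.
Mbeki and Adeyemi both have date of appointment to current office 1997-03-05, so the next rule applies.
Mbeki and Adeyemi both have date first returned to the chamber Oct 4, 2021, so the next rule applies.
Among Mbeki and Adeyemi, by terms served (lower first) (reversed rule for this group): Mbeki (5 terms) before Adeyemi (7 terms).
Full order: Whitfield, Fontaine, Achebe, Okonkwo, Kapoor, Brennan, Mbeki, Adeyemi.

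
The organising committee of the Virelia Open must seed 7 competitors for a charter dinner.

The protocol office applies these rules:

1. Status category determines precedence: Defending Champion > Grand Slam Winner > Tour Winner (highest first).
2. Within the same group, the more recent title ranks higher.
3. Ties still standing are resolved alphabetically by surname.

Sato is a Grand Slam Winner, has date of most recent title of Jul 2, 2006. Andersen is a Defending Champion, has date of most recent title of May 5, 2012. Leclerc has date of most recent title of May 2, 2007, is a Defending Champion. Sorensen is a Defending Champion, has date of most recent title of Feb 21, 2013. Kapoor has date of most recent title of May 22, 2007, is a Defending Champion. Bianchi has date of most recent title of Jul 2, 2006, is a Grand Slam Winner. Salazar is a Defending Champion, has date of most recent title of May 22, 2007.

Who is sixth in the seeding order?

Bianchi

By status category: Sorensen, Andersen, Kapoor, Salazar and Leclerc (Defending Champion); then Bianchi and Sato (Grand Slam Winner).
Among Sorensen, Andersen, Kapoor, Salazar and Leclerc, by date of most recent title (later first): Sorensen (Feb 21, 2013) before Andersen (May 5, 2012) before Kapoor and Salazar (May 22, 2007) before Leclerc (May 2, 2007).
Among Kapoor and Salazar, alphabetically by surname: Kapoor before Salazar.
Bianchi and Sato both have date of most recent title Jul 2, 2006, so the next rule applies.
Among Bianchi and Sato, alphabetically by surname: Bianchi before Sato.
Order: Sorensen, Andersen, Kapoor, Salazar, Leclerc, Bianchi, Sato.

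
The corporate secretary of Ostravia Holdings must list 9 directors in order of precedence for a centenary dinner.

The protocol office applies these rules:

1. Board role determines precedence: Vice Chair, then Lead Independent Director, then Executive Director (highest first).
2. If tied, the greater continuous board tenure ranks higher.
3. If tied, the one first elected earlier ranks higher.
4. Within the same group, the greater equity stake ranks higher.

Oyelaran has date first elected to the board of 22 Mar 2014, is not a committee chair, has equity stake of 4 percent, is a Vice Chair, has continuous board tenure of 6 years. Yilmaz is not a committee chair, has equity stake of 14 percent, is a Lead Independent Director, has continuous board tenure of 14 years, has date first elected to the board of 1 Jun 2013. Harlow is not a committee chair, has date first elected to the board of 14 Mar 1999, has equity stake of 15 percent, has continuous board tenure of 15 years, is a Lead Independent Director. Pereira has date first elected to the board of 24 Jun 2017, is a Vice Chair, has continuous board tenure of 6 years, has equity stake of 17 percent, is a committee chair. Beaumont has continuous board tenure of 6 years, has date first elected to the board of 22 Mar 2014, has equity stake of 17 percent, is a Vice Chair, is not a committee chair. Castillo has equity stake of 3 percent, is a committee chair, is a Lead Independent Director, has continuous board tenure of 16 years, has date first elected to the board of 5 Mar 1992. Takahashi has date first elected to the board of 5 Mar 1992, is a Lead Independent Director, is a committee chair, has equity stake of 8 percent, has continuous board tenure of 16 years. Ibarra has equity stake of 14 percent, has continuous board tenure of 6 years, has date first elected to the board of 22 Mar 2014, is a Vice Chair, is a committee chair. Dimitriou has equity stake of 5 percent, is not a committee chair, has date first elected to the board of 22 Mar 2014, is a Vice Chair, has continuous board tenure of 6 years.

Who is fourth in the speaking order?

Oyelaran

By board role: Beaumont, Ibarra, Dimitriou, Oyelaran and Pereira (Vice Chair); then Takahashi, Castillo, Harlow and Yilmaz (Lead Independent Director).
Beaumont, Ibarra, Dimitriou, Oyelaran and Pereira all have continuous board tenure 6 years, so the next rule applies.
Among Beaumont, Ibarra, Dimitriou, Oyelaran and Pereira, by date first elected to the board (earlier first): Beaumont, Ibarra, Dimitriou and Oyelaran (22 Mar 2014) before Pereira (24 Jun 2017).
Among Beaumont, Ibarra, Dimitriou and Oyelaran, by equity stake (higher first): Beaumont (17 percent) before Ibarra (14 percent) before Dimitriou (5 percent) before Oyelaran (4 percent).
Among Takahashi, Castillo, Harlow and Yilmaz, by continuous board tenure (higher first): Takahashi and Castillo (16 years) before Harlow (15 years) before Yilmaz (14 years).
Takahashi and Castillo both have date first elected to the board 5 Mar 1992, so the next rule applies.
Among Takahashi and Castillo, by equity stake (higher first): Takahashi (8 percent) before Castillo (3 percent).
Order: Beaumont, Ibarra, Dimitriou, Oyelaran, Pereira, Takahashi, Castillo, Harlow, Yilmaz.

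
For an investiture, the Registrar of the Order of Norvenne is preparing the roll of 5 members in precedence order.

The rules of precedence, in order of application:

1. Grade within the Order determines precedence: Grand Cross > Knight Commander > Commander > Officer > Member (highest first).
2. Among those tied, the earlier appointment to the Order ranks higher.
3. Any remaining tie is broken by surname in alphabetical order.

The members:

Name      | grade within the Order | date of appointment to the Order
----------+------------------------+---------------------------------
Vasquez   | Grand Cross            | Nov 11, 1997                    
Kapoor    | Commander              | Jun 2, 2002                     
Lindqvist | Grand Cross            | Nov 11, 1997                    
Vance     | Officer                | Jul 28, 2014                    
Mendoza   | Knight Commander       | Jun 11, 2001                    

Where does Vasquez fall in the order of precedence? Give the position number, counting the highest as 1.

2

By grade within the Order: Lindqvist and Vasquez (Grand Cross); then Mendoza (Knight Commander); then Kapoor (Commander); then Vance (Officer).
Lindqvist and Vasquez both have date of appointment to the Order Nov 11, 1997, so the next rule applies.
Among Lindqvist and Vasquez, alphabetically by surname: Lindqvist before Vasquez.
Order: Lindqvist, Vasquez, Mendoza, Kapoor, Vance. So position 2.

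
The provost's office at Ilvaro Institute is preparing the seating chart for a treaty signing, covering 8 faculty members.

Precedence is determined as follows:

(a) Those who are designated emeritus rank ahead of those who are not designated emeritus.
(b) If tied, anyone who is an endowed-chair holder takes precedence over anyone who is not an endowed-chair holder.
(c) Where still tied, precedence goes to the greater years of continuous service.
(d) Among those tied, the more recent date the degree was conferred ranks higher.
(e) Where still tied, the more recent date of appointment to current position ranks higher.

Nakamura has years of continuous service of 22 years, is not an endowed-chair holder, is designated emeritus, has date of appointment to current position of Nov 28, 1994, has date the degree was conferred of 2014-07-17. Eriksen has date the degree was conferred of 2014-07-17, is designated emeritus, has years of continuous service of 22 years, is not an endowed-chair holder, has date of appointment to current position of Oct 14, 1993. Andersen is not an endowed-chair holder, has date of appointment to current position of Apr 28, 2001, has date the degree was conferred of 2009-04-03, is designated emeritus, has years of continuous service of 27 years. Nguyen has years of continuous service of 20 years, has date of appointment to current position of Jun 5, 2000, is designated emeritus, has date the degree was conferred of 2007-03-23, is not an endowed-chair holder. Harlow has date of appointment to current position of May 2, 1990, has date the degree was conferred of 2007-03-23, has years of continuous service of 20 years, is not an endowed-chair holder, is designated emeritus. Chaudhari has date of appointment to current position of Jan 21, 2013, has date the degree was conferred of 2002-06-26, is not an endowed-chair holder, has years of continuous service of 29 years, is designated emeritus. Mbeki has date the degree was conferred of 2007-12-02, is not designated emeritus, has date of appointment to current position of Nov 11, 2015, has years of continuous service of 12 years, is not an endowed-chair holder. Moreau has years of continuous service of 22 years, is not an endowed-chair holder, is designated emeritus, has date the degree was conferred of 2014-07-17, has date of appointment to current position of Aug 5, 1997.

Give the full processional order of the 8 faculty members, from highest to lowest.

By the first rule: Chaudhari, Andersen, Moreau, Nakamura, Eriksen, Nguyen and Harlow (each designated emeritus); then Mbeki (not designated emeritus).
Chaudhari, Andersen, Moreau, Nakamura, Eriksen, Nguyen and Harlow are each not an endowed-chair holder, so the next rule applies.
Among Chaudhari, Andersen, Moreau, Nakamura, Eriksen, Nguyen and Harlow, by years of continuous service (higher first): Chaudhari (29 years) before Andersen (27 years) before Moreau, Nakamura and Eriksen (22 years) before Nguyen and Harlow (20 years).
Moreau, Nakamura and Eriksen all have date the degree was conferred 2014-07-17, so the next rule applies.
Among Moreau, Nakamura and Eriksen, by date of appointment to current position (later first): Moreau (Aug 5, 1997) before Nakamura (Nov 28, 1994) before Eriksen (Oct 14, 1993).
Nguyen and Harlow both have date the degree was conferred 2007-03-23, so the next rule applies.
Among Nguyen and Harlow, by date of appointment to current position (later first): Nguyen (Jun 5, 2000) before Harlow (May 2, 1990).
Full order: Chaudhari, Andersen, Moreau, Nakamura, Eriksen, Nguyen, Harlow, Mbeki.

Chaudhari, Andersen, Moreau, Nakamura, Eriksen, Nguyen, Harlow, Mbeki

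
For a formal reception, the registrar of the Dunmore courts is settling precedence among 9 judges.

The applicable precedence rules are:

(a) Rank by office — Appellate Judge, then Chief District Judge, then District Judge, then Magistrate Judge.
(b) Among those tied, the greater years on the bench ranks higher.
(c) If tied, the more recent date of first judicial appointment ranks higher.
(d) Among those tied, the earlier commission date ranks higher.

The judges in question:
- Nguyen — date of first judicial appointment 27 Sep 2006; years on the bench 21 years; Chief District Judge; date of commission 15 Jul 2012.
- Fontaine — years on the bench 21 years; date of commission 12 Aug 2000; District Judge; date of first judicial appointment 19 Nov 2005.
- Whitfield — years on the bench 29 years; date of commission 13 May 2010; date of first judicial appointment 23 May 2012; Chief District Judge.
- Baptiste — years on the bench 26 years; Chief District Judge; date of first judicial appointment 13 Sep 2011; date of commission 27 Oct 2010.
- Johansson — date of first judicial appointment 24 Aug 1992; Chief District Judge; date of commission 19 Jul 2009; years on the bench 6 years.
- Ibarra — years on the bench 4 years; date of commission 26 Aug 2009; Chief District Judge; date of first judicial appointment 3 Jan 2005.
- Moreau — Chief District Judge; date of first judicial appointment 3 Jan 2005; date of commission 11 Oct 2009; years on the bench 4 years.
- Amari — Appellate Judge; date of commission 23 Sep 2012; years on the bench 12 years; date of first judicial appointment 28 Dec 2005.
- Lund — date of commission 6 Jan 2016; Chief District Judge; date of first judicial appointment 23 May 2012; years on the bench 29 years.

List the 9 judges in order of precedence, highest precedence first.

Amari, Whitfield, Lund, Baptiste, Nguyen, Johansson, Ibarra, Moreau, Fontaine

By office: Amari (Appellate Judge); then Whitfield, Lund, Baptiste, Nguyen, Johansson, Ibarra and Moreau (Chief District Judge); then Fontaine (District Judge).
Among Whitfield, Lund, Baptiste, Nguyen, Johansson, Ibarra and Moreau, by years on the bench (higher first): Whitfield and Lund (29 years) before Baptiste (26 years) before Nguyen (21 years) before Johansson (6 years) before Ibarra and Moreau (4 years).
Whitfield and Lund both have date of first judicial appointment 23 May 2012, so the next rule applies.
Among Whitfield and Lund, by date of commission (earlier first): Whitfield (13 May 2010) before Lund (6 Jan 2016).
Ibarra and Moreau both have date of first judicial appointment 3 Jan 2005, so the next rule applies.
Among Ibarra and Moreau, by date of commission (earlier first): Ibarra (26 Aug 2009) before Moreau (11 Oct 2009).
Full order: Amari, Whitfield, Lund, Baptiste, Nguyen, Johansson, Ibarra, Moreau, Fontaine.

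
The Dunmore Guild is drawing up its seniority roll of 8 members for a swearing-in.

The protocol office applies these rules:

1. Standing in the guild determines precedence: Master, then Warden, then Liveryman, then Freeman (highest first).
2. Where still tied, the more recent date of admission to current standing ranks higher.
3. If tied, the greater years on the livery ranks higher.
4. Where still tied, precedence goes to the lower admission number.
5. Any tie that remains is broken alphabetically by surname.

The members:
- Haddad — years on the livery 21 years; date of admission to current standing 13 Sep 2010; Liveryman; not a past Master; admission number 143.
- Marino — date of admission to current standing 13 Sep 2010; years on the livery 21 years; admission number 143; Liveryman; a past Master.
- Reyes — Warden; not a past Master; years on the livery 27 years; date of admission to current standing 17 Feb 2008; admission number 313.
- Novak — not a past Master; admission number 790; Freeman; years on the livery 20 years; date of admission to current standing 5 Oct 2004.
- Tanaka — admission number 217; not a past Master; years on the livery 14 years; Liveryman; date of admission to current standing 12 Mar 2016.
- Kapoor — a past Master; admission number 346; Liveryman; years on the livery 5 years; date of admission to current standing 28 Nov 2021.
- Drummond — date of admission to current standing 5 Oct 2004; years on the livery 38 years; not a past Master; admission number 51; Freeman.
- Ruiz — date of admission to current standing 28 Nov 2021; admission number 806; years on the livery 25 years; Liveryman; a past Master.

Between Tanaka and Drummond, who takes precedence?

By standing in the guild: Reyes (Warden); then Ruiz, Kapoor, Tanaka, Haddad and Marino (Liveryman); then Drummond and Novak (Freeman).
Among Ruiz, Kapoor, Tanaka, Haddad and Marino, by date of admission to current standing (later first): Ruiz and Kapoor (28 Nov 2021) before Tanaka (12 Mar 2016) before Haddad and Marino (13 Sep 2010).
Among Ruiz and Kapoor, by years on the livery (higher first): Ruiz (25 years) before Kapoor (5 years).
Haddad and Marino both have years on the livery 21 years, so the next rule applies.
Haddad and Marino both have admission number 143, so the next rule applies.
Among Haddad and Marino, alphabetically by surname: Haddad before Marino.
Drummond and Novak both have date of admission to current standing 5 Oct 2004, so the next rule applies.
Among Drummond and Novak, by years on the livery (higher first): Drummond (38 years) before Novak (20 years).
So Tanaka takes precedence.

Tanaka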